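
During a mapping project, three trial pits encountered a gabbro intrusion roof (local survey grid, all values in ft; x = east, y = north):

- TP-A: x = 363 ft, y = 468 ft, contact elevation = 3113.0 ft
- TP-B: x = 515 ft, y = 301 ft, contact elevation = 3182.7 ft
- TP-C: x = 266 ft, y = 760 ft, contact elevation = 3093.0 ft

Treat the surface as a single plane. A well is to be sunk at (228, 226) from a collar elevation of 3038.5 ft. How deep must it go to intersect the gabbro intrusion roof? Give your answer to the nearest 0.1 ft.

38.9 ft

Let the plane be z = a·x + b·y + c.
TP-B−TP-A: 152a − 167b = 69.7;  TP-C−TP-A: −97a + 292b = −20.
Solving gives a = 0.60360, b = 0.13202.
Then c = 3113 − a·363 − b·468 = 2832.11.
At (228, 226): z_contact = 137.62 + 29.84 + 2832.11 = 2999.57 ft.
Depth below ground = 3038.5 − 2999.57 = 38.9 ft.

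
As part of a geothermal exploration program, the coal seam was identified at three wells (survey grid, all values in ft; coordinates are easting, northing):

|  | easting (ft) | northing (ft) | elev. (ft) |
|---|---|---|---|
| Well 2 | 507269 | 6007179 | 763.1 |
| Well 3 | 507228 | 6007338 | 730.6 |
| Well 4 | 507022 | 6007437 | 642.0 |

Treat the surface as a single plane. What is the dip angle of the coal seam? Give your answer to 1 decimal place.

Two edge vectors: Well 2→Well 3 = (-41, 159, -32.5), Well 2→Well 4 = (-247, 258, -121.1).
Normal n = (Well 2→Well 3) × (Well 2→Well 4) = (-10869.9, 3062.4, 28695).
So ∂z/∂easting = −n_x/n_z = 0.37881 and ∂z/∂northing = −n_y/n_z = −0.10672.
Gradient magnitude |∇z| = √(a² + b²) = √(0.14350 + 0.01139) = 0.39355.
True dip = arctan(0.39355) = 21.5°, dipping toward WNW (azimuth ≈ 286°).

21.5°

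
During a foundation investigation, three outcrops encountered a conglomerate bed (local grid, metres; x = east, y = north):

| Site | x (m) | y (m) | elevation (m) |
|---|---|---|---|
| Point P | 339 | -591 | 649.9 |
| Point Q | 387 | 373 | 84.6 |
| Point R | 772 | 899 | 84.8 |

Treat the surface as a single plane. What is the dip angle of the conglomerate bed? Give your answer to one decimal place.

46.8°

Let the plane be z = a·x + b·y + c.
Point Q−Point P: 48a + 964b = −565.3;  Point R−Point P: 433a + 1490b = −565.1.
Solving gives a = 0.86021, b = −0.62924.
Gradient magnitude |∇z| = √(a² + b²) = √(0.73997 + 0.39595) = 1.06579.
True dip = arctan(1.06579) = 46.8°, dipping toward NW (azimuth ≈ 306°).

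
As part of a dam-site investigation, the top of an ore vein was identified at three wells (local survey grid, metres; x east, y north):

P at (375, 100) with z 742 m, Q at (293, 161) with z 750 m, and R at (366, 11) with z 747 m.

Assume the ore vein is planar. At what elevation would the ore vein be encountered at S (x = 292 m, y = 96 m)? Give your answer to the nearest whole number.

753 m

Two edge vectors: P→Q = (-82, 61, 8), P→R = (-9, -89, 5).
Normal n = (P→Q) × (P→R) = (1017, 338, 7847).
So ∂z/∂x = −n_x/n_z = −0.12960 and ∂z/∂y = −n_y/n_z = −0.04307.
Intercept c from P: 742 + 48.60 + 4.31 = 794.91.
At (292, 96): z = −37.8 − 4.1 + 794.91 = 752.9 m.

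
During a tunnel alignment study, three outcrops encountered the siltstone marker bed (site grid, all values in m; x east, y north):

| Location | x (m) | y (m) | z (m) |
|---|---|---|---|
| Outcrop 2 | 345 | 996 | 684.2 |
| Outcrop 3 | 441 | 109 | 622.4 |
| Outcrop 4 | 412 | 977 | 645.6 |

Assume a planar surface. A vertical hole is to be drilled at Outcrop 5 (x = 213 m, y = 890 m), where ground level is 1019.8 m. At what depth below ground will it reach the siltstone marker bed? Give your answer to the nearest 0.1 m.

Two edge vectors: Outcrop 2→Outcrop 3 = (96, -887, -61.8), Outcrop 2→Outcrop 4 = (67, -19, -38.6).
Normal n = (Outcrop 2→Outcrop 3) × (Outcrop 2→Outcrop 4) = (33064, -435, 57605).
So ∂z/∂x = −n_x/n_z = −0.57398 and ∂z/∂y = −n_y/n_z = 0.00755.
Intercept c from Outcrop 2: 684.2 + 198.02 − 7.52 = 874.70.
At (213, 890): z_contact = −122.26 + 6.72 + 874.70 = 759.16 m.
Depth below ground = 1019.8 − 759.16 = 260.6 m.

260.6 m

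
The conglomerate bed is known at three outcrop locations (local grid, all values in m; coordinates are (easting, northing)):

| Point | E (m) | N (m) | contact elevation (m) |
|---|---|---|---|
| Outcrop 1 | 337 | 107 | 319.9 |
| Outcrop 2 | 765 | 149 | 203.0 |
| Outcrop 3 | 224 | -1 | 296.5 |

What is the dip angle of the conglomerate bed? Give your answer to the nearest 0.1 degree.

Two edge vectors: Outcrop 1→Outcrop 2 = (428, 42, -116.9), Outcrop 1→Outcrop 3 = (-113, -108, -23.4).
Normal n = (Outcrop 1→Outcrop 2) × (Outcrop 1→Outcrop 3) = (-13608, 23224.9, -41478).
So ∂z/∂E = −n_x/n_z = −0.32808 and ∂z/∂N = −n_y/n_z = 0.55993.
Gradient magnitude |∇z| = √(a² + b²) = √(0.10763 + 0.31352) = 0.64897.
True dip = arctan(0.64897) = 33.0°, dipping toward SSE (azimuth ≈ 150°).

33.0°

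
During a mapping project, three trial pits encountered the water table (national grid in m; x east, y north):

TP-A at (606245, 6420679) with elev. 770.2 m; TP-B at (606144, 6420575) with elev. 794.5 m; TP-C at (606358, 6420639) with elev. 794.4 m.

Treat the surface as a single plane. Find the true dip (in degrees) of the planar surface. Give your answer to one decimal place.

18.9°

Two edge vectors: TP-A→TP-B = (-101, -104, 24.3), TP-A→TP-C = (113, -40, 24.2).
Normal n = (TP-A→TP-B) × (TP-A→TP-C) = (-1544.8, 5190.1, 15792).
So ∂z/∂x = −n_x/n_z = 0.09782 and ∂z/∂y = −n_y/n_z = −0.32865.
Gradient magnitude |∇z| = √(a² + b²) = √(0.00957 + 0.10801) = 0.34290.
True dip = arctan(0.34290) = 18.9°, dipping toward NNW (azimuth ≈ 343°).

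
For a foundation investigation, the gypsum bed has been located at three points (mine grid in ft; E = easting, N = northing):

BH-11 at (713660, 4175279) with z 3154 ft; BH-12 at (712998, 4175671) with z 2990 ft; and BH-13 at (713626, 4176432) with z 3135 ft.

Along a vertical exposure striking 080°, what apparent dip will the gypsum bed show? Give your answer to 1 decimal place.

Let the plane be z = a·E + b·N + c.
BH-12−BH-11: −662a + 392b = −164;  BH-13−BH-11: −34a + 1153b = −19.
Solving gives a = 0.24221, b = −0.00934.
Unit vector along 080° is (sin 80°, cos 80°) = (0.9848, 0.1736).
Slope in that direction = a·(0.9848) + b·(0.1736) = 0.23690.
Apparent dip = arctan|0.23690| = 13.3° (true dip is 13.6°, so apparent ≤ true as expected).

13.3°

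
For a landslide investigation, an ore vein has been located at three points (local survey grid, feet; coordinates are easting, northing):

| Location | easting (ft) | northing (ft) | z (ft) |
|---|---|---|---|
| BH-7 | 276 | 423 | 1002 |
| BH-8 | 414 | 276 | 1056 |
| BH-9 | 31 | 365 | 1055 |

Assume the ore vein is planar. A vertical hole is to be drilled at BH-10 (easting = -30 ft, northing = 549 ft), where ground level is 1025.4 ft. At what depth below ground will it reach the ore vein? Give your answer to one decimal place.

49.8 ft

Two edge vectors: BH-7→BH-8 = (138, -147, 54), BH-7→BH-9 = (-245, -58, 53).
Normal n = (BH-7→BH-8) × (BH-7→BH-9) = (-4659, -20544, -44019).
So ∂z/∂easting = −n_x/n_z = −0.10584 and ∂z/∂northing = −n_y/n_z = −0.46671.
Intercept c from BH-7: 1002 + 29.21 + 197.42 = 1228.63.
At (-30, 549): z_contact = 3.18 − 256.22 + 1228.63 = 975.58 ft.
Depth below ground = 1025.4 − 975.58 = 49.8 ft.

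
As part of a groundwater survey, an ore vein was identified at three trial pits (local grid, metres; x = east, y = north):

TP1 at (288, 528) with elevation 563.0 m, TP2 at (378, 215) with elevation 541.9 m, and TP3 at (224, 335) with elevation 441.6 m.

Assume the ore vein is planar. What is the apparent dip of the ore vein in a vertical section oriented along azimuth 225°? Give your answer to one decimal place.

41.1°

Two edge vectors: TP1→TP2 = (90, -313, -21.1), TP1→TP3 = (-64, -193, -121.4).
Normal n = (TP1→TP2) × (TP1→TP3) = (33925.9, 12276.4, -37402).
So ∂z/∂x = −n_x/n_z = 0.90706 and ∂z/∂y = −n_y/n_z = 0.32823.
Unit vector along 225° is (sin 225°, cos 225°) = (-0.7071, -0.7071).
Slope in that direction = a·(-0.7071) + b·(-0.7071) = −0.87348.
Apparent dip = arctan|0.87348| = 41.1° (true dip is 44.0°, so apparent ≤ true as expected).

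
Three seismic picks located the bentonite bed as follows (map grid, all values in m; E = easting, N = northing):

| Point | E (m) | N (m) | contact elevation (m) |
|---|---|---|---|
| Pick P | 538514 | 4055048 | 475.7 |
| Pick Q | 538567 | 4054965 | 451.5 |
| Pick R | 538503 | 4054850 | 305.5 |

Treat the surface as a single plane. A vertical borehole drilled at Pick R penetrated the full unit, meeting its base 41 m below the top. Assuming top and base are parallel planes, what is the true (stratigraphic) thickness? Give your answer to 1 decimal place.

26.8 m

Two edge vectors: Pick P→Pick Q = (53, -83, -24.2), Pick P→Pick R = (-11, -198, -170.2).
Normal n = (Pick P→Pick Q) × (Pick P→Pick R) = (9335, 9286.8, -11407).
So ∂z/∂E = −n_x/n_z = 0.81836 and ∂z/∂N = −n_y/n_z = 0.81413.
|∇z| = √(a²+b²) = 1.15435, so dip δ = arctan(1.15435) = 49.10°.
True thickness = vertical thickness × cos δ = 41 × cos 49.10° = 26.8 m.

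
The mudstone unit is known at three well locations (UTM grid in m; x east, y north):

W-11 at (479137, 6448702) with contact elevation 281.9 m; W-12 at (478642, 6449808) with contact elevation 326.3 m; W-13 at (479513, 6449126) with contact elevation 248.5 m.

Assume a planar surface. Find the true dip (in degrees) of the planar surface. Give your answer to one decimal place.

5.1°

Two edge vectors: W-11→W-12 = (-495, 1106, 44.4), W-11→W-13 = (376, 424, -33.4).
Normal n = (W-11→W-12) × (W-11→W-13) = (-55766, 161.4, -625736).
So ∂z/∂x = −n_x/n_z = −0.08912 and ∂z/∂y = −n_y/n_z = 0.00026.
Gradient magnitude |∇z| = √(a² + b²) = √(0.00794 + 0.00000) = 0.08912.
True dip = arctan(0.08912) = 5.1°, dipping toward E (azimuth ≈ 090°).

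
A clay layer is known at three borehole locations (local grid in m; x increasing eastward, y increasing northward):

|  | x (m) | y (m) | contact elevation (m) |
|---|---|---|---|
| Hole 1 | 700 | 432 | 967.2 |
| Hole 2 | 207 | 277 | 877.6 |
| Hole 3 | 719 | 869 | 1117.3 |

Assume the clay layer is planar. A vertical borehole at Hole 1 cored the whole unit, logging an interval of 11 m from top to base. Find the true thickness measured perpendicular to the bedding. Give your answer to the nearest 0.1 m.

Two edge vectors: Hole 1→Hole 2 = (-493, -155, -89.6), Hole 1→Hole 3 = (19, 437, 150.1).
Normal n = (Hole 1→Hole 2) × (Hole 1→Hole 3) = (15889.7, 72296.9, -212496).
So ∂z/∂x = −n_x/n_z = 0.07478 and ∂z/∂y = −n_y/n_z = 0.34023.
|∇z| = √(a²+b²) = 0.34835, so dip δ = arctan(0.34835) = 19.21°.
True thickness = vertical thickness × cos δ = 11 × cos 19.21° = 10.4 m.

10.4 m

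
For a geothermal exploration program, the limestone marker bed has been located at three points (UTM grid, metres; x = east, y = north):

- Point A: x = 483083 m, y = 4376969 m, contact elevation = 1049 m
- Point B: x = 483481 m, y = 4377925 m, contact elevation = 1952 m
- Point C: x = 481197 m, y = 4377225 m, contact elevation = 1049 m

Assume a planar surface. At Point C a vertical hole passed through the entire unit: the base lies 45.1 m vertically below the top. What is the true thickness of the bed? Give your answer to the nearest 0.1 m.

Two edge vectors: Point A→Point B = (398, 956, 903), Point A→Point C = (-1886, 256, 0).
Normal n = (Point A→Point B) × (Point A→Point C) = (-231168, -1703058, 1904904).
So ∂z/∂x = −n_x/n_z = 0.12135 and ∂z/∂y = −n_y/n_z = 0.89404.
|∇z| = √(a²+b²) = 0.90224, so dip δ = arctan(0.90224) = 42.06°.
True thickness = vertical thickness × cos δ = 45.1 × cos 42.06° = 33.5 m.

33.5 m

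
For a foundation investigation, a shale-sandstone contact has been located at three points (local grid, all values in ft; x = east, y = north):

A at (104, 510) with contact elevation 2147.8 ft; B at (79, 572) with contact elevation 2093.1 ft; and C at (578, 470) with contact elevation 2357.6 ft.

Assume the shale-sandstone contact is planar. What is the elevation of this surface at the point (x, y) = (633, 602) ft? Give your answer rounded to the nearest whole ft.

2282 ft

Two edge vectors: A→B = (-25, 62, -54.7), A→C = (474, -40, 209.8).
Normal n = (A→B) × (A→C) = (10819.6, -20682.8, -28388).
So ∂z/∂x = −n_x/n_z = 0.38113 and ∂z/∂y = −n_y/n_z = −0.72858.
Intercept c from A: 2147.8 − 39.64 + 371.57 = 2479.74.
At (633, 602): z = 241.3 − 438.6 + 2479.74 = 2282.4 ft.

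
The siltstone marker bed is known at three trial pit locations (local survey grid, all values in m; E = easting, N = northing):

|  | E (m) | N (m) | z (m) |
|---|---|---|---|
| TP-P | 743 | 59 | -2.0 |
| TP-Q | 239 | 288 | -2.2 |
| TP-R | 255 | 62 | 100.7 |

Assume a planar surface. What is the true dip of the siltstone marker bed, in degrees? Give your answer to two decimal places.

Two edge vectors: TP-P→TP-Q = (-504, 229, -0.2), TP-P→TP-R = (-488, 3, 102.7).
Normal n = (TP-P→TP-Q) × (TP-P→TP-R) = (23518.9, 51858.4, 110240).
So ∂z/∂E = −n_x/n_z = −0.21334 and ∂z/∂N = −n_y/n_z = −0.47041.
Gradient magnitude |∇z| = √(a² + b²) = √(0.04552 + 0.22129) = 0.51653.
True dip = arctan(0.51653) = 27.32°, dipping toward NNE (azimuth ≈ 024°).

27.32°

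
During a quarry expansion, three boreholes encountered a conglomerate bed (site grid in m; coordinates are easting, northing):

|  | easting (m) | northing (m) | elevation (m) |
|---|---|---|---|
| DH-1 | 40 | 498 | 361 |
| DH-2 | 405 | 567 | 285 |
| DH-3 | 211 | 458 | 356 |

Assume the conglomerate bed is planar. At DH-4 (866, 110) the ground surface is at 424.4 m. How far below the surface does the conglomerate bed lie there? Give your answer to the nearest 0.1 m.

5.1 m

Two edge vectors: DH-1→DH-2 = (365, 69, -76), DH-1→DH-3 = (171, -40, -5).
Normal n = (DH-1→DH-2) × (DH-1→DH-3) = (-3385, -11171, -26399).
So ∂z/∂easting = −n_x/n_z = −0.12822 and ∂z/∂northing = −n_y/n_z = −0.42316.
Intercept c from DH-1: 361 + 5.13 + 210.73 = 576.86.
At (866, 110): z_contact = −111.04 − 46.55 + 576.86 = 419.27 m.
Depth below ground = 424.4 − 419.27 = 5.1 m.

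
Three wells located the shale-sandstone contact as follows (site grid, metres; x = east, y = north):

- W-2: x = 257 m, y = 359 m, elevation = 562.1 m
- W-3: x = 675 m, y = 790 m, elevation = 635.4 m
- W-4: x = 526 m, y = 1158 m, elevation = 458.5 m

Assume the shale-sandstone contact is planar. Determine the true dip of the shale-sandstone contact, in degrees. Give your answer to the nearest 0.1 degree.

Two edge vectors: W-2→W-3 = (418, 431, 73.3), W-2→W-4 = (269, 799, -103.6).
Normal n = (W-2→W-3) × (W-2→W-4) = (-103218.3, 63022.5, 218043).
So ∂z/∂x = −n_x/n_z = 0.47339 and ∂z/∂y = −n_y/n_z = −0.28904.
Gradient magnitude |∇z| = √(a² + b²) = √(0.22409 + 0.08354) = 0.55465.
True dip = arctan(0.55465) = 29.0°, dipping toward WNW (azimuth ≈ 301°).

29.0°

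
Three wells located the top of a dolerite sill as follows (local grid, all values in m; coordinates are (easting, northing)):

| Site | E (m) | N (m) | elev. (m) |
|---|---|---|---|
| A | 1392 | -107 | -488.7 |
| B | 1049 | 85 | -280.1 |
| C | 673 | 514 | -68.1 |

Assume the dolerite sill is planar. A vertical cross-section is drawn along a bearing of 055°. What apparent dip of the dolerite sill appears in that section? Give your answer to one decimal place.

Let the plane be z = a·E + b·N + c.
B−A: −343a + 192b = 208.6;  C−A: −719a + 621b = 420.6.
Solving gives a = −0.65086, b = −0.07628.
Unit vector along 055° is (sin 55°, cos 55°) = (0.8192, 0.5736).
Slope in that direction = a·(0.8192) + b·(0.5736) = −0.57691.
Apparent dip = arctan|0.57691| = 30.0° (true dip is 33.2°, so apparent ≤ true as expected).

30.0°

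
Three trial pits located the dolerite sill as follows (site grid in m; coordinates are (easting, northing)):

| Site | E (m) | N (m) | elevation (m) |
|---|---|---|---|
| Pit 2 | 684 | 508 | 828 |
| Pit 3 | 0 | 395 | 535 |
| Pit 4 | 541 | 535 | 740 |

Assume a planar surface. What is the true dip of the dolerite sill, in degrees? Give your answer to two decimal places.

Let the plane be z = a·E + b·N + c.
Pit 3−Pit 2: −684a − 113b = −293;  Pit 4−Pit 2: −143a + 27b = −88.
Solving gives a = 0.51564, b = −0.52829.
Gradient magnitude |∇z| = √(a² + b²) = √(0.26588 + 0.27909) = 0.73822.
True dip = arctan(0.73822) = 36.44°, dipping toward NW (azimuth ≈ 316°).

36.44°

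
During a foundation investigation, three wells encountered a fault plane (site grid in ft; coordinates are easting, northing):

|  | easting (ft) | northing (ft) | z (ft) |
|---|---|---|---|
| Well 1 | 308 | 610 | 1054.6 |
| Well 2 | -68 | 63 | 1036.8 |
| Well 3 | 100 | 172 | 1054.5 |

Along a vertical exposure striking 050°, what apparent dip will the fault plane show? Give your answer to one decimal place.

Two edge vectors: Well 1→Well 2 = (-376, -547, -17.8), Well 1→Well 3 = (-208, -438, -0.1).
Normal n = (Well 1→Well 2) × (Well 1→Well 3) = (-7741.7, 3664.8, 50912).
So ∂z/∂easting = −n_x/n_z = 0.15206 and ∂z/∂northing = −n_y/n_z = −0.07198.
Unit vector along 050° is (sin 50°, cos 50°) = (0.7660, 0.6428).
Slope in that direction = a·(0.7660) + b·(0.6428) = 0.07022.
Apparent dip = arctan|0.07022| = 4.0° (true dip is 9.5°, so apparent ≤ true as expected).

4.0°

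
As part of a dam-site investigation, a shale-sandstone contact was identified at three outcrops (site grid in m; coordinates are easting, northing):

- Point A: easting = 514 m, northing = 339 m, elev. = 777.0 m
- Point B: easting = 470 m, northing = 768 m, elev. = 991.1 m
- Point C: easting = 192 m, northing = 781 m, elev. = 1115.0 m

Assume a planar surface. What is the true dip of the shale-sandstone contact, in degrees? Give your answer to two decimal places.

Let the plane be z = a·easting + b·northing + c.
Point B−Point A: −44a + 429b = 214.1;  Point C−Point A: −322a + 442b = 338.
Solving gives a = −0.42438, b = 0.45554.
Gradient magnitude |∇z| = √(a² + b²) = √(0.18010 + 0.20752) = 0.62259.
True dip = arctan(0.62259) = 31.91°, dipping toward SE (azimuth ≈ 137°).

31.91°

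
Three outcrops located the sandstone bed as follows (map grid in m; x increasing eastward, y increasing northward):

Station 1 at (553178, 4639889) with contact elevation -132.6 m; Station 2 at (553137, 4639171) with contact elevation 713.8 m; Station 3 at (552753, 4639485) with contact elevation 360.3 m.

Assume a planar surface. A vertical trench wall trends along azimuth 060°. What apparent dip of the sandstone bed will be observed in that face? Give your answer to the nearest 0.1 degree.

32.0°

Two edge vectors: Station 1→Station 2 = (-41, -718, 846.4), Station 1→Station 3 = (-425, -404, 492.9).
Normal n = (Station 1→Station 2) × (Station 1→Station 3) = (-11956.6, -339511.1, -288586).
So ∂z/∂x = −n_x/n_z = −0.04143 and ∂z/∂y = −n_y/n_z = −1.17646.
Unit vector along 060° is (sin 60°, cos 60°) = (0.8660, 0.5000).
Slope in that direction = a·(0.8660) + b·(0.5000) = −0.62411.
Apparent dip = arctan|0.62411| = 32.0° (true dip is 49.7°, so apparent ≤ true as expected).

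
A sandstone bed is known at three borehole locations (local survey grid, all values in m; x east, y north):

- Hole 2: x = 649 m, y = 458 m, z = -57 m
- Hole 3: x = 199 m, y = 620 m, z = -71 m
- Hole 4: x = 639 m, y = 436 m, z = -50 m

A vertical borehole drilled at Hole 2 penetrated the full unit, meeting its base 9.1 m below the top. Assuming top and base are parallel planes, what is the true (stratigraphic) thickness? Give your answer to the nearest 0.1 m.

8.7 m

Two edge vectors: Hole 2→Hole 3 = (-450, 162, -14), Hole 2→Hole 4 = (-10, -22, 7).
Normal n = (Hole 2→Hole 3) × (Hole 2→Hole 4) = (826, 3290, 11520).
So ∂z/∂x = −n_x/n_z = −0.07170 and ∂z/∂y = −n_y/n_z = −0.28559.
|∇z| = √(a²+b²) = 0.29445, so dip δ = arctan(0.29445) = 16.41°.
True thickness = vertical thickness × cos δ = 9.1 × cos 16.41° = 8.7 m.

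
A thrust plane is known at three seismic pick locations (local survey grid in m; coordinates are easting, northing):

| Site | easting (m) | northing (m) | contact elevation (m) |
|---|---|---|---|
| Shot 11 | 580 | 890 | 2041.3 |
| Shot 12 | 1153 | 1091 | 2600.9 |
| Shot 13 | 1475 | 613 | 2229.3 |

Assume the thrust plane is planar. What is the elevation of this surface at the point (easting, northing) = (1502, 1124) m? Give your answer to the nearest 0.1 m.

2837.9 m

Two edge vectors: Shot 11→Shot 12 = (573, 201, 559.6), Shot 11→Shot 13 = (895, -277, 188).
Normal n = (Shot 11→Shot 12) × (Shot 11→Shot 13) = (192797.2, 393118, -338616).
So ∂z/∂easting = −n_x/n_z = 0.569368 and ∂z/∂northing = −n_y/n_z = 1.160955.
Intercept c from Shot 11: 2041.3 − 330.23 − 1033.25 = 677.82.
At (1502, 1124): z = 855.2 + 1304.9 + 677.82 = 2837.9 m.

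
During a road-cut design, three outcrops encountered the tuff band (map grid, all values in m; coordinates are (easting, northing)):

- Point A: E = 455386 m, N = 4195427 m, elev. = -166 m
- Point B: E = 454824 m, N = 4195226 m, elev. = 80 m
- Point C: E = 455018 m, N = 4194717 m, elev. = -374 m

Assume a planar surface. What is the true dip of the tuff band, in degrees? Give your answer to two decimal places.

42.69°

Let the plane be z = a·E + b·N + c.
Point B−Point A: −562a − 201b = 246;  Point C−Point A: −368a − 710b = −208.
Solving gives a = −0.66595, b = 0.63813.
Gradient magnitude |∇z| = √(a² + b²) = √(0.44349 + 0.40720) = 0.92233.
True dip = arctan(0.92233) = 42.69°, dipping toward SE (azimuth ≈ 134°).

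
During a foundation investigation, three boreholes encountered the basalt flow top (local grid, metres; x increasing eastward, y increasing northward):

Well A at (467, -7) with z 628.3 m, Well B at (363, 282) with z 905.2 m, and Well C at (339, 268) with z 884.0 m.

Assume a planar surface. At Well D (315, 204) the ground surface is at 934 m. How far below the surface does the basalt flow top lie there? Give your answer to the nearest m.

124 m

Let the plane be z = a·x + b·y + c.
Well B−Well A: −104a + 289b = 276.9;  Well C−Well A: −128a + 275b = 255.7.
Solving gives a = 0.26814, b = 1.05462.
Then c = 628.3 − a·467 − b·-7 = 510.46.
At (315, 204): z_contact = 84.5 + 215.1 + 510.46 = 810.1 m.
Depth below ground = 934 − 810.1 = 124 m.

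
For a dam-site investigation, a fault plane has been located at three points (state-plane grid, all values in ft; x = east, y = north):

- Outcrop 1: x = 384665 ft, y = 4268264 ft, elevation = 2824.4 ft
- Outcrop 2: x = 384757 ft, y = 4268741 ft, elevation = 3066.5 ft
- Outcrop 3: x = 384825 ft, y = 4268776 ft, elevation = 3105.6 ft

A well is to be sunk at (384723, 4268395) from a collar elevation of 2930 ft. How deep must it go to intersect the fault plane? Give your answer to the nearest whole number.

28 ft

Two edge vectors: Outcrop 1→Outcrop 2 = (92, 477, 242.1), Outcrop 1→Outcrop 3 = (160, 512, 281.2).
Normal n = (Outcrop 1→Outcrop 2) × (Outcrop 1→Outcrop 3) = (10177.2, 12865.6, -29216).
So ∂z/∂x = −n_x/n_z = 0.34834337 and ∂z/∂y = −n_y/n_z = 0.44036145.
Intercept c from Outcrop 1: 2824.4 − 133995.50 − 1879578.91 = −2010750.01.
At (384723, 4268395): z_contact = 134015.7 + 1879636.6 − 2010750.01 = 2902.3 ft.
Depth below ground = 2930 − 2902.3 = 28 ft.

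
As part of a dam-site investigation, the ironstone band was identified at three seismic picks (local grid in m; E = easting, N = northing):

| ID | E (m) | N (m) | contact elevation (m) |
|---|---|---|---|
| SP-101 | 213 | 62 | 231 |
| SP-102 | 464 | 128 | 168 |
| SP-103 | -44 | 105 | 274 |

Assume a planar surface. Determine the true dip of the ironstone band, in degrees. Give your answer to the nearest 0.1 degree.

Let the plane be z = a·E + b·N + c.
SP-102−SP-101: 251a + 66b = −63;  SP-103−SP-101: −257a + 43b = 43.
Solving gives a = −0.19986, b = −0.19449.
Gradient magnitude |∇z| = √(a² + b²) = √(0.03994 + 0.03783) = 0.27887.
True dip = arctan(0.27887) = 15.6°, dipping toward NE (azimuth ≈ 046°).

15.6°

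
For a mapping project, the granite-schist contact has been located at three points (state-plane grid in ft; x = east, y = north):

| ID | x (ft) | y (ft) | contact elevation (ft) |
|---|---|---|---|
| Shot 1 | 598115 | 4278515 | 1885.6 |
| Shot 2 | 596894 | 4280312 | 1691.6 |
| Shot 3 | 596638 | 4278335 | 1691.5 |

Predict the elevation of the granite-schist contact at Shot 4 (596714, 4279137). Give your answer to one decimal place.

1687.8 ft

Two edge vectors: Shot 1→Shot 2 = (-1221, 1797, -194), Shot 1→Shot 3 = (-1477, -180, -194.1).
Normal n = (Shot 1→Shot 2) × (Shot 1→Shot 3) = (-383717.7, 49541.9, 2873949).
So ∂z/∂x = −n_x/n_z = 0.133515835 and ∂z/∂y = −n_y/n_z = −0.017238267.
Intercept c from Shot 1: 1885.6 − 79857.82 + 73754.18 = −4218.04.
At (596714, 4279137): z = 79670.8 − 73764.9 − 4218.04 = 1687.8 ft.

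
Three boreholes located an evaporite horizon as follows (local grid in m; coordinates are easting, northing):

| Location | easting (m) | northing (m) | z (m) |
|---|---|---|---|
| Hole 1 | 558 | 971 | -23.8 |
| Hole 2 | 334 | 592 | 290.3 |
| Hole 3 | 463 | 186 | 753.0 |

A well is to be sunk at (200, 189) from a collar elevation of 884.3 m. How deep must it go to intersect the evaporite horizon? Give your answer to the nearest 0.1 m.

224.4 m

Two edge vectors: Hole 1→Hole 2 = (-224, -379, 314.1), Hole 1→Hole 3 = (-95, -785, 776.8).
Normal n = (Hole 1→Hole 2) × (Hole 1→Hole 3) = (-47838.7, 144163.7, 139835).
So ∂z/∂easting = −n_x/n_z = 0.34211 and ∂z/∂northing = −n_y/n_z = −1.03096.
Intercept c from Hole 1: -23.8 − 190.90 + 1001.06 = 786.36.
At (200, 189): z_contact = 68.42 − 194.85 + 786.36 = 659.93 m.
Depth below ground = 884.3 − 659.93 = 224.4 m.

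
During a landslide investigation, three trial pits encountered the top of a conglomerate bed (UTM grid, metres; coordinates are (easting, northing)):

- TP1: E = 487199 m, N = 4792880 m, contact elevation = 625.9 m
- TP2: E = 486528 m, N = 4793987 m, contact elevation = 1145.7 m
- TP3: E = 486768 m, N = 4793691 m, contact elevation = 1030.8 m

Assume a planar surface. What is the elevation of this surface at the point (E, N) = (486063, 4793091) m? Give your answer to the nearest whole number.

Let the plane be z = a·E + b·N + c.
TP2−TP1: −671a + 1107b = 519.8;  TP3−TP1: −431a + 811b = 404.9.
Solving gives a = 0.39762764, b = 0.71057646.
Then c = 625.9 − a·487199 − b·4792880 = −3598805.61.
At (486063, 4793091): z = 193272.1 + 3405857.7 − 3598805.61 = 324.1 m.

324 m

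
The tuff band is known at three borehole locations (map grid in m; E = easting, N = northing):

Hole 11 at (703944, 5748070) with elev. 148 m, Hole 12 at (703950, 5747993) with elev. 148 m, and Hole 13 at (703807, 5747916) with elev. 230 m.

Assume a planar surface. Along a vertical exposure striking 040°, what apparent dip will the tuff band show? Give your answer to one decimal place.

Two edge vectors: Hole 11→Hole 12 = (6, -77, 0), Hole 11→Hole 13 = (-137, -154, 82).
Normal n = (Hole 11→Hole 12) × (Hole 11→Hole 13) = (-6314, -492, -11473).
So ∂z/∂E = −n_x/n_z = −0.55034 and ∂z/∂N = −n_y/n_z = −0.04288.
Unit vector along 040° is (sin 40°, cos 40°) = (0.6428, 0.7660).
Slope in that direction = a·(0.6428) + b·(0.7660) = −0.38660.
Apparent dip = arctan|0.38660| = 21.1° (true dip is 28.9°, so apparent ≤ true as expected).

21.1°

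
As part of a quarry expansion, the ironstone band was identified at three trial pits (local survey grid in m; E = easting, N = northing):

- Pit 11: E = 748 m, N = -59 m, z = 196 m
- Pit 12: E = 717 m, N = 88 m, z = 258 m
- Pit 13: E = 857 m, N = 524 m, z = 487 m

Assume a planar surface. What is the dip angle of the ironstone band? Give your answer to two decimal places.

26.66°

Let the plane be z = a·E + b·N + c.
Pit 12−Pit 11: −31a + 147b = 62;  Pit 13−Pit 11: 109a + 583b = 291.
Solving gives a = 0.19448, b = 0.46278.
Gradient magnitude |∇z| = √(a² + b²) = √(0.03782 + 0.21417) = 0.50199.
True dip = arctan(0.50199) = 26.66°, dipping toward SSW (azimuth ≈ 203°).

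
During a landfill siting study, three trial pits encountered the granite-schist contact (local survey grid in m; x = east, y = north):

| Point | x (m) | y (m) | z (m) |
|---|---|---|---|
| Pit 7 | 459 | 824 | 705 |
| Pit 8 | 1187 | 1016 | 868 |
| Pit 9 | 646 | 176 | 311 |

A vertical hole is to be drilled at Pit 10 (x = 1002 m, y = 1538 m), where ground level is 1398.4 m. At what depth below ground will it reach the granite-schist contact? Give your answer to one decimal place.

215.0 m

Two edge vectors: Pit 7→Pit 8 = (728, 192, 163), Pit 7→Pit 9 = (187, -648, -394).
Normal n = (Pit 7→Pit 8) × (Pit 7→Pit 9) = (29976, 317313, -507648).
So ∂z/∂x = −n_x/n_z = 0.059049 and ∂z/∂y = −n_y/n_z = 0.625065.
Intercept c from Pit 7: 705 − 27.10 − 515.05 = 162.84.
At (1002, 1538): z_contact = 59.17 + 961.35 + 162.84 = 1183.36 m.
Depth below ground = 1398.4 − 1183.36 = 215.0 m.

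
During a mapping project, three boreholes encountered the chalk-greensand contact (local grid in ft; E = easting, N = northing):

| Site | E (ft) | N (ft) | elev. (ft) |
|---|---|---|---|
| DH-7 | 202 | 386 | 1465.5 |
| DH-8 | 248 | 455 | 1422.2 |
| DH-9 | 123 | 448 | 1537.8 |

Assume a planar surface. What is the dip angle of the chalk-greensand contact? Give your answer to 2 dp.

Let the plane be z = a·E + b·N + c.
DH-8−DH-7: 46a + 69b = −43.3;  DH-9−DH-7: −79a + 62b = 72.3.
Solving gives a = −0.92416, b = −0.01143.
Gradient magnitude |∇z| = √(a² + b²) = √(0.85407 + 0.00013) = 0.92423.
True dip = arctan(0.92423) = 42.75°, dipping toward E (azimuth ≈ 089°).

42.75°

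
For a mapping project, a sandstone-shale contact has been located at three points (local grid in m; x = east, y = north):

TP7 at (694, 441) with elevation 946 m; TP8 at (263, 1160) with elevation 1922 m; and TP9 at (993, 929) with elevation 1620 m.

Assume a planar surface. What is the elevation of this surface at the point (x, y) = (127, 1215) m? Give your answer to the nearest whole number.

1995 m

Two edge vectors: TP7→TP8 = (-431, 719, 976), TP7→TP9 = (299, 488, 674).
Normal n = (TP7→TP8) × (TP7→TP9) = (8318, 582318, -425309).
So ∂z/∂x = −n_x/n_z = 0.01956 and ∂z/∂y = −n_y/n_z = 1.36916.
Intercept c from TP7: 946 − 13.57 − 603.80 = 328.63.
At (127, 1215): z = 2.5 + 1663.5 + 328.63 = 1994.6 m.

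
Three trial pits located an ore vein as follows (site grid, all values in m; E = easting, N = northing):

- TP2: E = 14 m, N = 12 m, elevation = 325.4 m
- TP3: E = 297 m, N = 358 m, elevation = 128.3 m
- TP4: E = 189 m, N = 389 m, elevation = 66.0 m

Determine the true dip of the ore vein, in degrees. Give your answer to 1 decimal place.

Let the plane be z = a·E + b·N + c.
TP3−TP2: 283a + 346b = −197.1;  TP4−TP2: 175a + 377b = −259.4.
Solving gives a = 0.33475, b = −0.84345.
Gradient magnitude |∇z| = √(a² + b²) = √(0.11206 + 0.71141) = 0.90745.
True dip = arctan(0.90745) = 42.2°, dipping toward NNW (azimuth ≈ 338°).

42.2°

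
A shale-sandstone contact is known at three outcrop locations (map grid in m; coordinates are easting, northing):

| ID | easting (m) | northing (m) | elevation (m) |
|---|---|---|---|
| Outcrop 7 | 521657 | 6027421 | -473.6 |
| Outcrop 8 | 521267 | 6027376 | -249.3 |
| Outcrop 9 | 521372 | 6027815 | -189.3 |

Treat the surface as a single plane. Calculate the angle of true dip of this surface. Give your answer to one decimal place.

33.8°

Two edge vectors: Outcrop 7→Outcrop 8 = (-390, -45, 224.3), Outcrop 7→Outcrop 9 = (-285, 394, 284.3).
Normal n = (Outcrop 7→Outcrop 8) × (Outcrop 7→Outcrop 9) = (-101167.7, 46951.5, -166485).
So ∂z/∂easting = −n_x/n_z = −0.60767 and ∂z/∂northing = −n_y/n_z = 0.28202.
Gradient magnitude |∇z| = √(a² + b²) = √(0.36926 + 0.07953) = 0.66992.
True dip = arctan(0.66992) = 33.8°, dipping toward ESE (azimuth ≈ 115°).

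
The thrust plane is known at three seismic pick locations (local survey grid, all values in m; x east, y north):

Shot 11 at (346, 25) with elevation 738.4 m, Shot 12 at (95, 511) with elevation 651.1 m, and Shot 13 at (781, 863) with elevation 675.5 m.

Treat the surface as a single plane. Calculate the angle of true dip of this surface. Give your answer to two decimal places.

9.24°

Let the plane be z = a·x + b·y + c.
Shot 12−Shot 11: −251a + 486b = −87.3;  Shot 13−Shot 11: 435a + 838b = −62.9.
Solving gives a = 0.10098, b = −0.12748.
Gradient magnitude |∇z| = √(a² + b²) = √(0.01020 + 0.01625) = 0.16263.
True dip = arctan(0.16263) = 9.24°, dipping toward NW (azimuth ≈ 322°).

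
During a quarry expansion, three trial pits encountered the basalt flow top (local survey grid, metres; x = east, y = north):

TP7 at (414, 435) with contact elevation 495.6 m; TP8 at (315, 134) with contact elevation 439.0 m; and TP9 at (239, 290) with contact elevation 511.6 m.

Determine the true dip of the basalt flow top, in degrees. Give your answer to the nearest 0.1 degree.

24.4°

Two edge vectors: TP7→TP8 = (-99, -301, -56.6), TP7→TP9 = (-175, -145, 16).
Normal n = (TP7→TP8) × (TP7→TP9) = (-13023, 11489, -38320).
So ∂z/∂x = −n_x/n_z = −0.33985 and ∂z/∂y = −n_y/n_z = 0.29982.
Gradient magnitude |∇z| = √(a² + b²) = √(0.11550 + 0.08989) = 0.45320.
True dip = arctan(0.45320) = 24.4°, dipping toward SE (azimuth ≈ 131°).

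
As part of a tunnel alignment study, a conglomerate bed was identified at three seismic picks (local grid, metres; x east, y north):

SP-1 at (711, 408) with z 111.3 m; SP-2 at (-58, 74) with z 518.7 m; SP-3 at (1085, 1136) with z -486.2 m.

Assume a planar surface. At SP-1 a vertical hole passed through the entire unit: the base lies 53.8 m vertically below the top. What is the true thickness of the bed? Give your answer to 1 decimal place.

Two edge vectors: SP-1→SP-2 = (-769, -334, 407.4), SP-1→SP-3 = (374, 728, -597.5).
Normal n = (SP-1→SP-2) × (SP-1→SP-3) = (-97022.2, -307109.9, -434916).
So ∂z/∂x = −n_x/n_z = −0.22308 and ∂z/∂y = −n_y/n_z = −0.70614.
|∇z| = √(a²+b²) = 0.74054, so dip δ = arctan(0.74054) = 36.52°.
True thickness = vertical thickness × cos δ = 53.8 × cos 36.52° = 43.2 m.

43.2 m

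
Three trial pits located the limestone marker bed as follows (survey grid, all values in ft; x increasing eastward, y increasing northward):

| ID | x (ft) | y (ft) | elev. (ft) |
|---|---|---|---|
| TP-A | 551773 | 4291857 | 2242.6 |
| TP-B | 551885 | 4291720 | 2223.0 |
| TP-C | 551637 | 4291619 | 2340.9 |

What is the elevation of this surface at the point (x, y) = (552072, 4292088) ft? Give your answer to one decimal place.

Two edge vectors: TP-A→TP-B = (112, -137, -19.6), TP-A→TP-C = (-136, -238, 98.3).
Normal n = (TP-A→TP-B) × (TP-A→TP-C) = (-18131.9, -8344, -45288).
So ∂z/∂x = −n_x/n_z = −0.400368751 and ∂z/∂y = −n_y/n_z = −0.184243067.
Intercept c from TP-A: 2242.6 + 220912.67 + 790744.90 = 1013900.16.
At (552072, 4292088): z = −221032.4 − 790787.5 + 1013900.16 = 2080.3 ft.

2080.3 ft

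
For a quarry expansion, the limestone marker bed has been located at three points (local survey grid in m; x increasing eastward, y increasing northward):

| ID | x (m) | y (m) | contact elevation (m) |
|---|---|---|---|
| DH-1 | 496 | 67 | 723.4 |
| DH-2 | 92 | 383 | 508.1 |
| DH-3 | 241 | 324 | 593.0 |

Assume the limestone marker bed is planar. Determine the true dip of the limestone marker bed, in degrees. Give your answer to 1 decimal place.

Let the plane be z = a·x + b·y + c.
DH-2−DH-1: −404a + 316b = −215.3;  DH-3−DH-1: −255a + 257b = −130.4.
Solving gives a = 0.60761, b = 0.09549.
Gradient magnitude |∇z| = √(a² + b²) = √(0.36919 + 0.00912) = 0.61507.
True dip = arctan(0.61507) = 31.6°, dipping toward W (azimuth ≈ 261°).

31.6°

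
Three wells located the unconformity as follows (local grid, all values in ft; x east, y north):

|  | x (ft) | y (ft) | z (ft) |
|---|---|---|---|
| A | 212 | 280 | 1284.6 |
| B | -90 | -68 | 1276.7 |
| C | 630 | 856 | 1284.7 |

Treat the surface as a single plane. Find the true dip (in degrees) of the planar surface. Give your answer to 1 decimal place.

11.1°

Let the plane be z = a·x + b·y + c.
B−A: −302a − 348b = −7.9;  C−A: 418a + 576b = 0.1.
Solving gives a = 0.15851, b = −0.11486.
Gradient magnitude |∇z| = √(a² + b²) = √(0.02513 + 0.01319) = 0.19575.
True dip = arctan(0.19575) = 11.1°, dipping toward NW (azimuth ≈ 306°).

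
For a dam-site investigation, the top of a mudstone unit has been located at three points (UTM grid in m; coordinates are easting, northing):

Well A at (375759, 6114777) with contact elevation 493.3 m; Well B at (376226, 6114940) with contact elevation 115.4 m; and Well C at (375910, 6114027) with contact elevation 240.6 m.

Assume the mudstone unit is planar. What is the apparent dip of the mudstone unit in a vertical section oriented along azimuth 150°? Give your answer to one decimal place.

Let the plane be z = a·easting + b·northing + c.
Well B−Well A: 467a + 163b = −377.9;  Well C−Well A: 151a − 750b = −252.7.
Solving gives a = −0.86596, b = 0.16259.
Unit vector along 150° is (sin 150°, cos 150°) = (0.5000, -0.8660).
Slope in that direction = a·(0.5000) + b·(-0.8660) = −0.57378.
Apparent dip = arctan|0.57378| = 29.8° (true dip is 41.4°, so apparent ≤ true as expected).

29.8°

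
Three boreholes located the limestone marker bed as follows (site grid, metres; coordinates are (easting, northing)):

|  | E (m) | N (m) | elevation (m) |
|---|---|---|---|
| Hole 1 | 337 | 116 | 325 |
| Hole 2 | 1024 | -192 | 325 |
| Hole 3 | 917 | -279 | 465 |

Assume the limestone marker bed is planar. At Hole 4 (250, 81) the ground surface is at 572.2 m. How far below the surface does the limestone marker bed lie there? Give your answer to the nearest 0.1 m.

Let the plane be z = a·E + b·N + c.
Hole 2−Hole 1: 687a − 308b = 0;  Hole 3−Hole 1: 580a − 395b = 140.
Solving gives a = −0.465031, b = −1.037261.
Then c = 325 − a·337 − b·116 = 602.04.
At (250, 81): z_contact = −116.26 − 84.02 + 602.04 = 401.76 m.
Depth below ground = 572.2 − 401.76 = 170.4 m.

170.4 m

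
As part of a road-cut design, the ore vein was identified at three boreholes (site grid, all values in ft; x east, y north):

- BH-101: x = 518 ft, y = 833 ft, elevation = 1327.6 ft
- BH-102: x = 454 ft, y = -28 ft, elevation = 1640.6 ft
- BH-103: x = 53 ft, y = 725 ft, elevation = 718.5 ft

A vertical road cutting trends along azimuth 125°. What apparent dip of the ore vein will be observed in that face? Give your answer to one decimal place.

Two edge vectors: BH-101→BH-102 = (-64, -861, 313), BH-101→BH-103 = (-465, -108, -609.1).
Normal n = (BH-101→BH-102) × (BH-101→BH-103) = (558239.1, -184527.4, -393453).
So ∂z/∂x = −n_x/n_z = 1.41882 and ∂z/∂y = −n_y/n_z = −0.46899.
Unit vector along 125° is (sin 125°, cos 125°) = (0.8192, -0.5736).
Slope in that direction = a·(0.8192) + b·(-0.5736) = 1.43123.
Apparent dip = arctan|1.43123| = 55.1° (true dip is 56.2°, so apparent ≤ true as expected).

55.1°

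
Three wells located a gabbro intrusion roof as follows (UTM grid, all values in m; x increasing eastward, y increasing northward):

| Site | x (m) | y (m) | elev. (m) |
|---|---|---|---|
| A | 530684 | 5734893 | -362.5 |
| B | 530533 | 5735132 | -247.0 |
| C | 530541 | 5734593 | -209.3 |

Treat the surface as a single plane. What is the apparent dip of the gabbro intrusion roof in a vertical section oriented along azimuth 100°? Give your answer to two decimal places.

Two edge vectors: A→B = (-151, 239, 115.5), A→C = (-143, -300, 153.2).
Normal n = (A→B) × (A→C) = (71264.8, 6616.7, 79477).
So ∂z/∂x = −n_x/n_z = −0.89667 and ∂z/∂y = −n_y/n_z = −0.08325.
Unit vector along 100° is (sin 100°, cos 100°) = (0.9848, -0.1736).
Slope in that direction = a·(0.9848) + b·(-0.1736) = −0.86859.
Apparent dip = arctan|0.86859| = 40.98° (true dip is 42.0°, so apparent ≤ true as expected).

40.98°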